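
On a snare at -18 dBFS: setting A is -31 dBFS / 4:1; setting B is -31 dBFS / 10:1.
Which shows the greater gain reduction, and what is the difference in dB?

A: overshoot 13 dB → output overshoot 3.25 dB → GR 9.75 dB.
B: overshoot 13 dB → output overshoot 1.3 dB → GR 11.7 dB.
B reduces 1.95 dB more.

B, by 1.95 dB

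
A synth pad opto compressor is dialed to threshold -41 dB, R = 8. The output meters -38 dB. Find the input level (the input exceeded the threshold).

-17 dB

Post-compression overshoot = -38 − (-41) = 3 dB.
Undo the ratio: input overshoot = 3 × 8 = 24 dB, giving input = -17 dB.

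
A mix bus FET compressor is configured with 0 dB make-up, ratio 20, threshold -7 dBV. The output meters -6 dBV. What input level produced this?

Post-compression overshoot = -6 − (-7) = 1 dB.
Input overshoot = R × output overshoot = 20 dB → input = -7 + 20 = 13 dBV.

13 dBV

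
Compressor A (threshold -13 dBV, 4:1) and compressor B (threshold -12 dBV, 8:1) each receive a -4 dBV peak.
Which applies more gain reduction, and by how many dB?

A: GR = 9 − 9/4 = 6.75 dB.
B: GR = 8 − 8/8 = 7 dB.
B applies 0.25 dB more gain reduction.

B, by 0.25 dB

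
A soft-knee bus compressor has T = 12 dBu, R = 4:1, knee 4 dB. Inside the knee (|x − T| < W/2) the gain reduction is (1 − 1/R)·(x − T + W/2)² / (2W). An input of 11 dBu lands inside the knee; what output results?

10.90625 dBu

x − T + W/2 = 11 − 12 + 2 = 1.
GR = (1 − 1/4) × 1² / 8 = 0.75 × 1 / 8 = 0.09375 dB.
Output = 11 − 0.09375 = 10.90625 dBu.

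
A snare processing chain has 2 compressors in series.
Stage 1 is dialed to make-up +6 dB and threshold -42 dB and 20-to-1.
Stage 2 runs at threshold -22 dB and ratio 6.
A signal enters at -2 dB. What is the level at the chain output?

-34 dB

Stage 1: overshoot 40 dB → 40/20 = 2 dB → -40 dB; +6 dB make-up → -34 dB.
Stage 2: -34 dB is at or below the -22 dB threshold — no compression; output -34 dB.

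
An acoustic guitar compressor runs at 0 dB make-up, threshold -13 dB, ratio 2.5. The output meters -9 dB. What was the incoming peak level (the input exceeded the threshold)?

-3 dB

Post-compression overshoot = -9 − (-13) = 4 dB.
Before 2.5:1 compression the overshoot was 4 × 2.5 = 10 dB, so input = -13 + 10 = -3 dB.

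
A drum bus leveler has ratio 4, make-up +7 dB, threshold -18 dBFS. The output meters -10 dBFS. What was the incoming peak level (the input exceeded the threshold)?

-14 dBFS

Stripping the +7 dB make-up gives -17 dBFS at the gain stage.
That's 1 dB above the -18 dBFS threshold.
Undo the ratio: input overshoot = 1 × 4 = 4 dB, giving input = -14 dBFS.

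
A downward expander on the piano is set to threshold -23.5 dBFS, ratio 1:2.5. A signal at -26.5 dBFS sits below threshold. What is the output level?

Below threshold, a 1:2.5 expander applies gain = (2.5−1)×(T − x) of attenuation.
(2.5−1) × 3 = 4.5 dB, so output = -26.5 − 4.5 = -31 dBFS.

-31 dBFS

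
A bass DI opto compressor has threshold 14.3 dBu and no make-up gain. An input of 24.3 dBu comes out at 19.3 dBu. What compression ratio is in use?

2:1

Input overshoot = 24.3 − 14.3 = 10 dB; output overshoot = 19.3 − 14.3 = 5 dB.
Ratio = 10 / 5 = 2.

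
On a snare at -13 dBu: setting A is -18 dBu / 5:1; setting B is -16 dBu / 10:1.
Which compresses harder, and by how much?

A: overshoot 5 dB → output overshoot 1 dB → GR 4 dB.
B: overshoot 3 dB → output overshoot 0.3 dB → GR 2.7 dB.
A applies 1.3 dB more gain reduction.

A, by 1.3 dB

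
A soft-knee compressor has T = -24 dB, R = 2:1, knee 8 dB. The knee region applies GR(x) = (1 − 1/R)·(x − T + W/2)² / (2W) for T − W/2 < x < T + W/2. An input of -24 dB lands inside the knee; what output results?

x − T + W/2 = -24 − (-24) + 4 = 4.
GR = (1 − 1/2) × 4² / 16 = 0.5 × 16 / 16 = 0.5 dB.
Output = -24 − 0.5 = -24.5 dB.

-24.5 dB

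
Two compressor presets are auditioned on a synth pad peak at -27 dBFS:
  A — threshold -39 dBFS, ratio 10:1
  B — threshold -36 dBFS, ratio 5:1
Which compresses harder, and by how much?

A, by 3.6 dB

A: 12 dB over, compressed to 1.2 dB over, so 10.8 dB of GR.
B: 9 dB over, compressed to 1.8 dB over, so 7.2 dB of GR.
Difference: 3.6 dB in favour of A.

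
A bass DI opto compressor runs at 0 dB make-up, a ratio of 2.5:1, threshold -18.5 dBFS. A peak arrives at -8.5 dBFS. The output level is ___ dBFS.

Overshoot: -8.5 − (-18.5) = 10 dB.
2.5:1 compression reduces that to 10/2.5 = 4 dB over.
Output = -18.5 + 4 = -14.5 dBFS.

-14.5 dBFS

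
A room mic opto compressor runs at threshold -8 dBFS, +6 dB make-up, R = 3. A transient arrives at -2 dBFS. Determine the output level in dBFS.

Overshoot: -2 − (-8) = 6 dB.
The 6 dB excess becomes 2 dB after 3:1 reduction.
So the level is -8 + 2 = -6 dBFS; make-up adds 6 dB, giving 0 dBFS.

0 dBFS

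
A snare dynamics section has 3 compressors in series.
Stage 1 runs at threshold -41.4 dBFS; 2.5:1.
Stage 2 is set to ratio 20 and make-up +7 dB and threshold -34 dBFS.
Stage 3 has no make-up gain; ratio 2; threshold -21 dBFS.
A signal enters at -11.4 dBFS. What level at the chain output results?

-26.77 dBFS

Stage 1: 30 dB above -41.4 dBFS, reduced 2.5:1 to 12 dB above → -29.4 dBFS.
Stage 2: overshoot 4.6 dB → 4.6/20 = 0.23 dB → -33.77 dBFS; +7 dB make-up → -26.77 dBFS.
Stage 3: -26.77 dBFS ≤ -21 dBFS, so stage 3 doesn't engage; output -26.77 dBFS.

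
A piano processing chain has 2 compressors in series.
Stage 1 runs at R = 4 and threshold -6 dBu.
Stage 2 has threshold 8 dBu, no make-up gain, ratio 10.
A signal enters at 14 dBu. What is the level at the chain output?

Stage 1: overshoot 20 dB → 20/4 = 5 dB → -1 dBu.
Stage 2: -1 dBu is at or below the 8 dBu threshold — no compression; output -1 dBu.

-1 dBu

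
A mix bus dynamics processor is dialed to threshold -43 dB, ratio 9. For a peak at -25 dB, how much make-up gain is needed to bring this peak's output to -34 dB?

Overshoot 18 dB → 18/9 = 2 dB after compression, so the compressed level is -43 + 2 = -41 dB.
Make-up = target − compressed = -34 − (-41) = 7 dB.

7 dB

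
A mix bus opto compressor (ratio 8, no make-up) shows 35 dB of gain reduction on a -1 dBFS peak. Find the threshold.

-41 dBFS

Let T be the threshold. Output overshoot = (input overshoot)/R, so -36 − T = (-1 − T)/8.
8·(-36 − T) = -1 − T → 7·T = -288 − (-1) = -287.
T = -287/7 = -41 dBFS.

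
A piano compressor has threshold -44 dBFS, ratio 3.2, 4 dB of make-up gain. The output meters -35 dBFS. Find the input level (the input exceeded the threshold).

Before make-up, the level was -35 − 4 = -39 dBFS.
Post-compression overshoot = -39 − (-44) = 5 dB.
Undo the ratio: input overshoot = 5 × 3.2 = 16 dB, giving input = -28 dBFS.

-28 dBFS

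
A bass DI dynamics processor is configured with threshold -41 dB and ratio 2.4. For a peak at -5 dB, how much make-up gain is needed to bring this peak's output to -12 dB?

14 dB

The peak compresses to -41 + 36/2.4 = -26 dB.
To reach -12 dB requires -12 − (-26) = 14 dB of make-up.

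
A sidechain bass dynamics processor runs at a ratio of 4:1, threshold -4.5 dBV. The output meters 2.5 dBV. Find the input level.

23.5 dBV

The compressed level sits 2.5 − (-4.5) = 7 dB over threshold.
Input overshoot = R × output overshoot = 28 dB → input = -4.5 + 28 = 23.5 dBV.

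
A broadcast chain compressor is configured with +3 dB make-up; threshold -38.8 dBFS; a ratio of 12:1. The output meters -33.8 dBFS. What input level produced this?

-14.8 dBFS

Before make-up, the level was -33.8 − 3 = -36.8 dBFS.
Post-compression overshoot = -36.8 − (-38.8) = 2 dB.
Input overshoot = R × output overshoot = 24 dB → input = -38.8 + 24 = -14.8 dBFS.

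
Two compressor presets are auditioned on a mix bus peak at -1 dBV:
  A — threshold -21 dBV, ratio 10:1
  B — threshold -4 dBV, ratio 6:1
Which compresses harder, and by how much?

A, by 15.5 dB

A: 20 dB over, compressed to 2 dB over, so 18 dB of GR.
B: 3 dB over, compressed to 0.5 dB over, so 2.5 dB of GR.
Difference: 15.5 dB in favour of A.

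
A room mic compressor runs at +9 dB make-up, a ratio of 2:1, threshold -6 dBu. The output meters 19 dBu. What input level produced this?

26 dBu

Before make-up, the level was 19 − 9 = 10 dBu.
The compressed level sits 10 − (-6) = 16 dB over threshold.
Input overshoot = R × output overshoot = 32 dB → input = -6 + 32 = 26 dBu.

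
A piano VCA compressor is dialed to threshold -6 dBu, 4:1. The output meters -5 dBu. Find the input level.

That's 1 dB above the -6 dBu threshold.
Before 4:1 compression the overshoot was 1 × 4 = 4 dB, so input = -6 + 4 = -2 dBu.

-2 dBu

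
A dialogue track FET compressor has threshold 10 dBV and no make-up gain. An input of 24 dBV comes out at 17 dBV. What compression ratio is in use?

Input overshoot = 24 − 10 = 14 dB; output overshoot = 17 − 10 = 7 dB.
Ratio = 14 / 7 = 2.

2:1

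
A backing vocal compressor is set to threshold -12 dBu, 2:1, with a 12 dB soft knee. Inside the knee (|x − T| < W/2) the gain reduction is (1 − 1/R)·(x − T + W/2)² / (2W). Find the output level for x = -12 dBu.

-12.75 dBu

x − T + W/2 = -12 − (-12) + 6 = 6.
GR = (1 − 1/2) × 6² / 24 = 0.5 × 36 / 24 = 0.75 dB.
Output = -12 − 0.75 = -12.75 dBu.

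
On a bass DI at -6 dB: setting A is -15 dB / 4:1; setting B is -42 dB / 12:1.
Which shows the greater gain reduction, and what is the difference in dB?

A: 9 dB over, compressed to 2.25 dB over, so 6.75 dB of GR.
B: 36 dB over, compressed to 3 dB over, so 33 dB of GR.
Difference: 26.25 dB in favour of B.

B, by 26.25 dB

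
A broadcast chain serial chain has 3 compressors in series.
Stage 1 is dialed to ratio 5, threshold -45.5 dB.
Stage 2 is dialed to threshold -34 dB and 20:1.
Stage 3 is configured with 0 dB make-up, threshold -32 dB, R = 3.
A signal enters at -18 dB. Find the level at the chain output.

-40 dB

Stage 1: 27.5 dB above -45.5 dB, reduced 5:1 to 5.5 dB above → -40 dB.
Stage 2: -40 dB is at or below the -34 dB threshold — no compression; output -40 dB.
Stage 3: -40 dB ≤ -32 dB, so stage 3 doesn't engage; output -40 dB.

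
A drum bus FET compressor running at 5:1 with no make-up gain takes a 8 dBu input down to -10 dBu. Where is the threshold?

-14.5 dBu

Input is 22.5 dB above T (since output overshoot × R = input overshoot: (-10 − T)·5 = 8 − T gives T = -14.5 dBu).
Check: -14.5 + (8 − (-14.5))/5 = -14.5 + 4.5 = -10 dBu. ✓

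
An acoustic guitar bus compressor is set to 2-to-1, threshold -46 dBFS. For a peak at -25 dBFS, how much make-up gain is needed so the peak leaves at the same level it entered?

10.5 dB

Without make-up, output = threshold + overshoot/2 = -46 + 10.5 = -35.5 dBFS.
Gap to target: 10.5 dB.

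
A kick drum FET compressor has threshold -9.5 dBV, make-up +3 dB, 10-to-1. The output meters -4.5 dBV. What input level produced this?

10.5 dBV

Remove make-up: -4.5 − 3 = -7.5 dBV.
The compressed level sits -7.5 − (-9.5) = 2 dB over threshold.
Input overshoot = R × output overshoot = 20 dB → input = -9.5 + 20 = 10.5 dBV.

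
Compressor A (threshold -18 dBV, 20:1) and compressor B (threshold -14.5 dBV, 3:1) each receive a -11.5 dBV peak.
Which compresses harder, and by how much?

A, by 4.175 dB

A: GR = 6.5 − 6.5/20 = 6.175 dB.
B: GR = 3 − 3/3 = 2 dB.
A reduces 4.175 dB more.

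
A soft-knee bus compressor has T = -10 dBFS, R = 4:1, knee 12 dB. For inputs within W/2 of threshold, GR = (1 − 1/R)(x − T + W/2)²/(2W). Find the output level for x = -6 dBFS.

x − T + W/2 = -6 − (-10) + 6 = 10.
GR = (1 − 1/4) × 10² / 24 = 0.75 × 100 / 24 = 3.125 dB.
Output = -6 − 3.125 = -9.125 dBFS.

-9.125 dBFS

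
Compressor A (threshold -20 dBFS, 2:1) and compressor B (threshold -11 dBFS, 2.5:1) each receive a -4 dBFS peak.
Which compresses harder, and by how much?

A: GR = 16 − 16/2 = 8 dB.
B: GR = 7 − 7/2.5 = 4.2 dB.
A applies 3.8 dB more gain reduction.

A, by 3.8 dB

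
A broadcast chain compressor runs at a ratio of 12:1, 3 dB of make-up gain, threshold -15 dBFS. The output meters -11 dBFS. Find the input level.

-3 dBFS

Before make-up, the level was -11 − 3 = -14 dBFS.
Post-compression overshoot = -14 − (-15) = 1 dB.
Input overshoot = R × output overshoot = 12 dB → input = -15 + 12 = -3 dBFS.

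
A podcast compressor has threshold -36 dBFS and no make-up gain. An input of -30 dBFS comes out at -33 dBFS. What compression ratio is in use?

Input overshoot = -30 − (-36) = 6 dB; output overshoot = -33 − (-36) = 3 dB.
Ratio = 6 / 3 = 2.

2:1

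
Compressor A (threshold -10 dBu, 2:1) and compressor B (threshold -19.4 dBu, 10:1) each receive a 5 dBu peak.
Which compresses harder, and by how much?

B, by 14.46 dB

A: 15 dB over, compressed to 7.5 dB over, so 7.5 dB of GR.
B: 24.4 dB over, compressed to 2.44 dB over, so 21.96 dB of GR.
Difference: 14.46 dB in favour of B.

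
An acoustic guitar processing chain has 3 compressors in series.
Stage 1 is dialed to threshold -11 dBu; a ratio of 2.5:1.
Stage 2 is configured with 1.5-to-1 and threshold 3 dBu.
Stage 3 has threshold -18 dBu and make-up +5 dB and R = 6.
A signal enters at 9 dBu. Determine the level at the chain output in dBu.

-10.5 dBu

Stage 1: 9 dBu is 20 dB over -11 dBu; at 2.5:1 that becomes 8 dB over, giving -3 dBu.
Stage 2: below threshold (-3 ≤ 3); passes unchanged; output -3 dBu.
Stage 3: -3 dBu is 15 dB over -18 dBu; at 6:1 that becomes 2.5 dB over, giving -15.5 dBu; +5 dB make-up → -10.5 dBu.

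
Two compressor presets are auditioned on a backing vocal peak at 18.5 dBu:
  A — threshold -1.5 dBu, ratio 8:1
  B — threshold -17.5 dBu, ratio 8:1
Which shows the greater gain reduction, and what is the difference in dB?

B, by 14 dB

A: GR = 20 − 20/8 = 17.5 dB.
B: GR = 36 − 36/8 = 31.5 dB.
B applies 14 dB more gain reduction.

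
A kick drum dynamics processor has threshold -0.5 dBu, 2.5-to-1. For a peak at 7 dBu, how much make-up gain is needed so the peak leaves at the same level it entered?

4.5 dB

Without make-up, output = threshold + overshoot/2.5 = -0.5 + 3 = 2.5 dBu.
Gap to target: 4.5 dB.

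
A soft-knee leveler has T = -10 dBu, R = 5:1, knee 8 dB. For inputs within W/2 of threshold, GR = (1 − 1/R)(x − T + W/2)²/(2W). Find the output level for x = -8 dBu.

-9.8 dBu

x − T + W/2 = -8 − (-10) + 4 = 6.
GR = (1 − 1/5) × 6² / 16 = 0.8 × 36 / 16 = 1.8 dB.
Output = -8 − 1.8 = -9.8 dBu.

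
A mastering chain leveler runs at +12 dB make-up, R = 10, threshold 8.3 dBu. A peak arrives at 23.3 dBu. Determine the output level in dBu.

23.3 dBu sits 15 dB over threshold.
At 10:1 the overshoot is divided by 10, leaving 1.5 dB above threshold.
That puts the output at 9.8 dBu; make-up adds 12 dB, giving 21.8 dBu.

21.8 dBu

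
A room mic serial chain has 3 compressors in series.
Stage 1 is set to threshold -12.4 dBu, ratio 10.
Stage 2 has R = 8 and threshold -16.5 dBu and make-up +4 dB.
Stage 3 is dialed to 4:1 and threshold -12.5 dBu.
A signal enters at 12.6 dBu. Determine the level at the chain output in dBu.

-12.29375 dBu

Stage 1: 25 dB above -12.4 dBu, reduced 10:1 to 2.5 dB above → -9.9 dBu.
Stage 2: overshoot 6.6 dB → 6.6/8 = 0.825 dB → -15.675 dBu; +4 dB make-up → -11.675 dBu.
Stage 3: -11.675 dBu is 0.825 dB over -12.5 dBu; at 4:1 that becomes 0.20625 dB over, giving -12.29375 dBu.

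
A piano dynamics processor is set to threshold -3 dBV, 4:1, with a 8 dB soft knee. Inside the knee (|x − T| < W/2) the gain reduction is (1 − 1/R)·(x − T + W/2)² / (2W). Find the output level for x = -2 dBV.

-3.171875 dBV

x − T + W/2 = -2 − (-3) + 4 = 5.
GR = (1 − 1/4) × 5² / 16 = 0.75 × 25 / 16 = 1.171875 dB.
Output = -2 − 1.171875 = -3.171875 dBV.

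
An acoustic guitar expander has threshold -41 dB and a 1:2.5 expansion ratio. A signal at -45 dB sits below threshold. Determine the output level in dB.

Below threshold, a 1:2.5 expander applies gain = (2.5−1)×(T − x) of attenuation.
(2.5−1) × 4 = 6 dB, so output = -45 − 6 = -51 dB.

-51 dB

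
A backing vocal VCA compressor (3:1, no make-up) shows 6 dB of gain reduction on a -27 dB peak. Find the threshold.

-36 dB

Input is 9 dB above T (since output overshoot × R = input overshoot: (-33 − T)·3 = -27 − T gives T = -36 dB).
Check: -36 + (-27 − (-36))/3 = -36 + 3 = -33 dB. ✓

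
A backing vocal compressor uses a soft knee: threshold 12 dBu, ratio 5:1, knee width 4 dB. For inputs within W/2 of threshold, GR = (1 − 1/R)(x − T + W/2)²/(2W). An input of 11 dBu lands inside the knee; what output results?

10.9 dBu

x − T + W/2 = 11 − 12 + 2 = 1.
GR = (1 − 1/5) × 1² / 8 = 0.8 × 1 / 8 = 0.1 dB.
Output = 11 − 0.1 = 10.9 dBu.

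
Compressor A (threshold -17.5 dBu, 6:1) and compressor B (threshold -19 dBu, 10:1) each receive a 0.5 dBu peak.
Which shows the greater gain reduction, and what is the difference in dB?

A: 18 dB over, compressed to 3 dB over, so 15 dB of GR.
B: 19.5 dB over, compressed to 1.95 dB over, so 17.55 dB of GR.
Difference: 2.55 dB in favour of B.

B, by 2.55 dB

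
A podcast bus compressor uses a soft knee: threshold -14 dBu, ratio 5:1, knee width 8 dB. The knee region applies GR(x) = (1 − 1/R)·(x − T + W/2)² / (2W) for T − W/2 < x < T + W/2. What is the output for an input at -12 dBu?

x − T + W/2 = -12 − (-14) + 4 = 6.
GR = (1 − 1/5) × 6² / 16 = 0.8 × 36 / 16 = 1.8 dB.
Output = -12 − 1.8 = -13.8 dBu.

-13.8 dBu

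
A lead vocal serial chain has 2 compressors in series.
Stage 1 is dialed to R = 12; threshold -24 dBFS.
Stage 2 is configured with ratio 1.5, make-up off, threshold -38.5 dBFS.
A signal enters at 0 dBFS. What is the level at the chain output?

Stage 1: overshoot 24 dB → 24/12 = 2 dB → -22 dBFS.
Stage 2: overshoot 16.5 dB → 16.5/1.5 = 11 dB → -27.5 dBFS.

-27.5 dBFS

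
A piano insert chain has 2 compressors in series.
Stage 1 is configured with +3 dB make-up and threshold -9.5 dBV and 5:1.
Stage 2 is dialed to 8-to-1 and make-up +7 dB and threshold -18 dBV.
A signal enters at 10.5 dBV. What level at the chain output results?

-9.0625 dBV

Stage 1: 10.5 dBV is 20 dB over -9.5 dBV; at 5:1 that becomes 4 dB over, giving -5.5 dBV; +3 dB make-up → -2.5 dBV.
Stage 2: overshoot 15.5 dB → 15.5/8 = 1.9375 dB → -16.0625 dBV; +7 dB make-up → -9.0625 dBV.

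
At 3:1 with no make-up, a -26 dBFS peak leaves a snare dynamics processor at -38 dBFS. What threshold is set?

Gain reduction = -26 − (-38) = 12 dB; output overshoot = GR / (R − 1) = 12 / 2 = 6 dB.
Threshold = output − output overshoot = -38 − 6 = -44 dBFS.

-44 dBFS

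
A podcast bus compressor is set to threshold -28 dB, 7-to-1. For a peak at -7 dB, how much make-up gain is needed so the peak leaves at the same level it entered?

18 dB

Overshoot 21 dB → 21/7 = 3 dB after compression, so the compressed level is -28 + 3 = -25 dB.
Make-up = target − compressed = -7 − (-25) = 18 dB.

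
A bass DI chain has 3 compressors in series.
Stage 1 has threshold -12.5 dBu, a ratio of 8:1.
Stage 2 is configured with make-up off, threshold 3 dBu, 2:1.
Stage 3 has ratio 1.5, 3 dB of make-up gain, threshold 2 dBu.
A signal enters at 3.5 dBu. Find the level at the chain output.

-7.5 dBu

Stage 1: 16 dB above -12.5 dBu, reduced 8:1 to 2 dB above → -10.5 dBu.
Stage 2: -10.5 dBu ≤ 3 dBu, so stage 2 doesn't engage; output -10.5 dBu.
Stage 3: -10.5 dBu ≤ 2 dBu, so stage 3 doesn't engage; make-up brings it to -7.5 dBu.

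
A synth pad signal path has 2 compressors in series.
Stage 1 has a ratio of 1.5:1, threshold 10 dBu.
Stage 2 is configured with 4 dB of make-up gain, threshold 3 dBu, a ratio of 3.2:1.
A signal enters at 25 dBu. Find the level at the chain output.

12.3125 dBu

Stage 1: overshoot 15 dB → 15/1.5 = 10 dB → 20 dBu.
Stage 2: 20 dBu is 17 dB over 3 dBu; at 3.2:1 that becomes 5.3125 dB over, giving 8.3125 dBu; +4 dB make-up → 12.3125 dBu.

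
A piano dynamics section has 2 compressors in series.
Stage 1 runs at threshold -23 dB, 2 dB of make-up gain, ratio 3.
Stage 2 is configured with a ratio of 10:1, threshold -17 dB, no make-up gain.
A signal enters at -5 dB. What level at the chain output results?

-16.8 dB

Stage 1: overshoot 18 dB → 18/3 = 6 dB → -17 dB; +2 dB make-up → -15 dB.
Stage 2: -15 dB is 2 dB over -17 dB; at 10:1 that becomes 0.2 dB over, giving -16.8 dB.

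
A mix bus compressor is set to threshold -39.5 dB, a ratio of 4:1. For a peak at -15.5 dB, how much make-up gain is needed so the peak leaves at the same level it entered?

Overshoot 24 dB → 24/4 = 6 dB after compression, so the compressed level is -39.5 + 6 = -33.5 dB.
Make-up = target − compressed = -15.5 − (-33.5) = 18 dB.

18 dB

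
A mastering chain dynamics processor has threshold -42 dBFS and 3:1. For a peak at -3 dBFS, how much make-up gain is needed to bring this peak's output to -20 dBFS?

9 dB

Overshoot 39 dB → 39/3 = 13 dB after compression, so the compressed level is -42 + 13 = -29 dBFS.
Make-up = target − compressed = -20 − (-29) = 9 dB.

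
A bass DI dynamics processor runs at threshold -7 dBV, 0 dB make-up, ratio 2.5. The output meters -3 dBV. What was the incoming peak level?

3 dBV

That's 4 dB above the -7 dBV threshold.
Before 2.5:1 compression the overshoot was 4 × 2.5 = 10 dB, so input = -7 + 10 = 3 dBV.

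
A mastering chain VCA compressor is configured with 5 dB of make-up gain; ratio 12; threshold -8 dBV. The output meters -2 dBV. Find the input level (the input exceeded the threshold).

4 dBV

Before make-up, the level was -2 − 5 = -7 dBV.
Post-compression overshoot = -7 − (-8) = 1 dB.
Undo the ratio: input overshoot = 1 × 12 = 12 dB, giving input = 4 dBV.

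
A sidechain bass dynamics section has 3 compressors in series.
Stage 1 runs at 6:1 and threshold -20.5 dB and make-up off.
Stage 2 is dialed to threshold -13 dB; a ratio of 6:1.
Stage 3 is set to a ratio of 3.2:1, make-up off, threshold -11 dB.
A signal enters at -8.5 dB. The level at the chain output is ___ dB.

Stage 1: -8.5 dB is 12 dB over -20.5 dB; at 6:1 that becomes 2 dB over, giving -18.5 dB.
Stage 2: -18.5 dB is at or below the -13 dB threshold — no compression; output -18.5 dB.
Stage 3: -18.5 dB is at or below the -11 dB threshold — no compression; output -18.5 dB.

-18.5 dB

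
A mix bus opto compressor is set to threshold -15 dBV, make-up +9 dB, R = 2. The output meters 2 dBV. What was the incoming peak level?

Remove make-up: 2 − 9 = -7 dBV.
Post-compression overshoot = -7 − (-15) = 8 dB.
Before 2:1 compression the overshoot was 8 × 2 = 16 dB, so input = -15 + 16 = 1 dBV.

1 dBV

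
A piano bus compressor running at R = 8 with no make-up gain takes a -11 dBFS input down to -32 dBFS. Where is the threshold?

Input is 24 dB above T (since output overshoot × R = input overshoot: (-32 − T)·8 = -11 − T gives T = -35 dBFS).
Check: -35 + (-11 − (-35))/8 = -35 + 3 = -32 dBFS. ✓

-35 dBFS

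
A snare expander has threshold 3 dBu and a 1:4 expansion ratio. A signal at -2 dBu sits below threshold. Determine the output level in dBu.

The input is 5 dB below the 3 dBu threshold.
A 1:4 expander multiplies undershoot by 4: 5 × 4 = 20 dB below threshold.
Output = 3 − 20 = -17 dBu.

-17 dBu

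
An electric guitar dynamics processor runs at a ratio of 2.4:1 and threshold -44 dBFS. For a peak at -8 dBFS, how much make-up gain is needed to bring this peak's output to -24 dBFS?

5 dB

The peak compresses to -44 + 36/2.4 = -29 dBFS.
To reach -24 dBFS requires -24 − (-29) = 5 dB of make-up.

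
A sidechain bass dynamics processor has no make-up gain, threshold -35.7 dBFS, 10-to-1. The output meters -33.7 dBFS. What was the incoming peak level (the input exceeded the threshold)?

Post-compression overshoot = -33.7 − (-35.7) = 2 dB.
Undo the ratio: input overshoot = 2 × 10 = 20 dB, giving input = -15.7 dBFS.

-15.7 dBFS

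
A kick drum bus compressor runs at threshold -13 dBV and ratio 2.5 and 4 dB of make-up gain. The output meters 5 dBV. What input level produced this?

Remove make-up: 5 − 4 = 1 dBV.
Post-compression overshoot = 1 − (-13) = 14 dB.
Before 2.5:1 compression the overshoot was 14 × 2.5 = 35 dB, so input = -13 + 35 = 22 dBV.

22 dBV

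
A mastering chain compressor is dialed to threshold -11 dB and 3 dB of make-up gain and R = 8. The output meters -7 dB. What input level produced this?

-3 dB

Remove make-up: -7 − 3 = -10 dB.
Post-compression overshoot = -10 − (-11) = 1 dB.
Before 8:1 compression the overshoot was 1 × 8 = 8 dB, so input = -11 + 8 = -3 dB.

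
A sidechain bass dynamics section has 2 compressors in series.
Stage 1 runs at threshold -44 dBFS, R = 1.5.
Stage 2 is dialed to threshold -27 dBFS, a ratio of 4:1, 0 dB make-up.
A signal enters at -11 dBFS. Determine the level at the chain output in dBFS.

-25.75 dBFS

Stage 1: overshoot 33 dB → 33/1.5 = 22 dB → -22 dBFS.
Stage 2: overshoot 5 dB → 5/4 = 1.25 dB → -25.75 dBFS.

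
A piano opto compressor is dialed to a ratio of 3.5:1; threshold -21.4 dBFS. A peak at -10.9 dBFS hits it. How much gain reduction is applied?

7.5 dB

Overshoot = -10.9 − (-21.4) = 10.5 dB.
At 3.5:1, output sits 10.5/3.5 = 3 dB above threshold.
So the signal is attenuated by 10.5 − 3 = 7.5 dB.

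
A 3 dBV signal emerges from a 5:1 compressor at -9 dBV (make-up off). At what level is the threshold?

Gain reduction = 3 − (-9) = 12 dB; output overshoot = GR / (R − 1) = 12 / 4 = 3 dB.
Threshold = output − output overshoot = -9 − 3 = -12 dBV.

-12 dBV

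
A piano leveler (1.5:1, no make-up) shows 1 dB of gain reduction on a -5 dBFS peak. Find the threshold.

Let T be the threshold. Output overshoot = (input overshoot)/R, so -6 − T = (-5 − T)/1.5.
1.5·(-6 − T) = -5 − T → 0.5·T = -9 − (-5) = -4.
T = -4/0.5 = -8 dBFS.

-8 dBFS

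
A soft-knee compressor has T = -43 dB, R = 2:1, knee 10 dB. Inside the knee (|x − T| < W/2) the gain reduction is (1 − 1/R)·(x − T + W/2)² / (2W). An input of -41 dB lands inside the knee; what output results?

-42.225 dB

x − T + W/2 = -41 − (-43) + 5 = 7.
GR = (1 − 1/2) × 7² / 20 = 0.5 × 49 / 20 = 1.225 dB.
Output = -41 − 1.225 = -42.225 dB.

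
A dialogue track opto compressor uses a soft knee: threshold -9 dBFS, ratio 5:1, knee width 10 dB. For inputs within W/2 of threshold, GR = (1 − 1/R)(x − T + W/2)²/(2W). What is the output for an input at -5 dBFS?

-8.24 dBFS

x − T + W/2 = -5 − (-9) + 5 = 9.
GR = (1 − 1/5) × 9² / 20 = 0.8 × 81 / 20 = 3.24 dB.
Output = -5 − 3.24 = -8.24 dBFS.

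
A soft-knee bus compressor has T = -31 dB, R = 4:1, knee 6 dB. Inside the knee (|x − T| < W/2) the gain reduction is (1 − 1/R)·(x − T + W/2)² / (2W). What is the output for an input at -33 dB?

-33.0625 dB

x − T + W/2 = -33 − (-31) + 3 = 1.
GR = (1 − 1/4) × 1² / 12 = 0.75 × 1 / 12 = 0.0625 dB.
Output = -33 − 0.0625 = -33.0625 dB.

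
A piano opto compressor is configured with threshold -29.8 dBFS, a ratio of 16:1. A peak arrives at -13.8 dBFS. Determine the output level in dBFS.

Overshoot: -13.8 − (-29.8) = 16 dB.
The 16 dB excess becomes 1 dB after 16:1 reduction.
That puts the output at -28.8 dBFS.

-28.8 dBFS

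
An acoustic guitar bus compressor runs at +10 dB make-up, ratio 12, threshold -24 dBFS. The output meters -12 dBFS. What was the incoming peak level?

0 dBFS

Remove make-up: -12 − 10 = -22 dBFS.
That's 2 dB above the -24 dBFS threshold.
Before 12:1 compression the overshoot was 2 × 12 = 24 dB, so input = -24 + 24 = 0 dBFS.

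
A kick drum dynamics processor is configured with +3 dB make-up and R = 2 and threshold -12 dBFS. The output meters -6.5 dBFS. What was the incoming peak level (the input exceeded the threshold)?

-7 dBFS

Stripping the +3 dB make-up gives -9.5 dBFS at the gain stage.
That's 2.5 dB above the -12 dBFS threshold.
Undo the ratio: input overshoot = 2.5 × 2 = 5 dB, giving input = -7 dBFS.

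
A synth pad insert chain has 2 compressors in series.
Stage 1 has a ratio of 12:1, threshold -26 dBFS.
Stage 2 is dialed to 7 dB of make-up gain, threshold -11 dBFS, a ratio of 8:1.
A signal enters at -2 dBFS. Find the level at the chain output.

Stage 1: 24 dB above -26 dBFS, reduced 12:1 to 2 dB above → -24 dBFS.
Stage 2: -24 dBFS is at or below the -11 dBFS threshold — no compression; make-up brings it to -17 dBFS.

-17 dBFS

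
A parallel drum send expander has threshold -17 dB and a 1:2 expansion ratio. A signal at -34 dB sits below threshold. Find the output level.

-51 dB

The input is 17 dB below the -17 dB threshold.
A 1:2 expander multiplies undershoot by 2: 17 × 2 = 34 dB below threshold.
Output = -17 − 34 = -51 dB.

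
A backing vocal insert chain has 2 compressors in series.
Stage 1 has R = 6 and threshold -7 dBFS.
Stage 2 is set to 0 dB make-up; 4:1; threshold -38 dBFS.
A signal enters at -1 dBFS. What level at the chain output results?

-30 dBFS

Stage 1: -1 dBFS is 6 dB over -7 dBFS; at 6:1 that becomes 1 dB over, giving -6 dBFS.
Stage 2: 32 dB above -38 dBFS, reduced 4:1 to 8 dB above → -30 dBFS.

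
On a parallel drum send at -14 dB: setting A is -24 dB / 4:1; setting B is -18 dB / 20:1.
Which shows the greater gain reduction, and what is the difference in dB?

A: GR = 10 − 10/4 = 7.5 dB.
B: GR = 4 − 4/20 = 3.8 dB.
Difference: 3.7 dB in favour of A.

A, by 3.7 dB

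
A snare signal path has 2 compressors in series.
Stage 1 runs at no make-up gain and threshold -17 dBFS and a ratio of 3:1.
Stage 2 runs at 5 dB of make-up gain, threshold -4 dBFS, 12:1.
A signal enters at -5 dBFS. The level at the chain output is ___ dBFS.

-8 dBFS

Stage 1: overshoot 12 dB → 12/3 = 4 dB → -13 dBFS.
Stage 2: below threshold (-13 ≤ -4); passes unchanged; make-up brings it to -8 dBFS.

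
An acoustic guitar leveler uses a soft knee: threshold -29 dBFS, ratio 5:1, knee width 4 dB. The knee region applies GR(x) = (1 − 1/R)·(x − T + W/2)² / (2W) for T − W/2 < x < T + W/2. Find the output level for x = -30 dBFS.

-30.1 dBFS

x − T + W/2 = -30 − (-29) + 2 = 1.
GR = (1 − 1/5) × 1² / 8 = 0.8 × 1 / 8 = 0.1 dB.
Output = -30 − 0.1 = -30.1 dBFS.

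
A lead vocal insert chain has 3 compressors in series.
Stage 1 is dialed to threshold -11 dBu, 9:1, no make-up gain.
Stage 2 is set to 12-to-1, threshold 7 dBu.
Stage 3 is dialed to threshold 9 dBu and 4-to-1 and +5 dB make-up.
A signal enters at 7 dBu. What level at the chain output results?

Stage 1: 18 dB above -11 dBu, reduced 9:1 to 2 dB above → -9 dBu.
Stage 2: -9 dBu is at or below the 7 dBu threshold — no compression; output -9 dBu.
Stage 3: below threshold (-9 ≤ 9); passes unchanged; make-up brings it to -4 dBu.

-4 dBu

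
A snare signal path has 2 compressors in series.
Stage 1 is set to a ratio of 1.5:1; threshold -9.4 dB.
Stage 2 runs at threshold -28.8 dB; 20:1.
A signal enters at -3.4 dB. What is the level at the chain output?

-27.63 dB

Stage 1: overshoot 6 dB → 6/1.5 = 4 dB → -5.4 dB.
Stage 2: -5.4 dB is 23.4 dB over -28.8 dB; at 20:1 that becomes 1.17 dB over, giving -27.63 dB.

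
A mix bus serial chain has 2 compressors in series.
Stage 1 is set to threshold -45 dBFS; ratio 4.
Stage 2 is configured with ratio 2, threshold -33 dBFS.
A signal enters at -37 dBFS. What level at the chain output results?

Stage 1: -37 dBFS is 8 dB over -45 dBFS; at 4:1 that becomes 2 dB over, giving -43 dBFS.
Stage 2: below threshold (-43 ≤ -33); passes unchanged; output -43 dBFS.

-43 dBFS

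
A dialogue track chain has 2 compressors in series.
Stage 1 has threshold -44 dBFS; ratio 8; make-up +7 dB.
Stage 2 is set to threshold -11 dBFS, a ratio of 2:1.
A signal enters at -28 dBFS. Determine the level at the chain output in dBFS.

Stage 1: -28 dBFS is 16 dB over -44 dBFS; at 8:1 that becomes 2 dB over, giving -42 dBFS; +7 dB make-up → -35 dBFS.
Stage 2: below threshold (-35 ≤ -11); passes unchanged; output -35 dBFS.

-35 dBFS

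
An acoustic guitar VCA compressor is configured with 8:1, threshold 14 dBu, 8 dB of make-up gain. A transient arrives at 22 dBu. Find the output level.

23 dBu

Overshoot: 22 − 14 = 8 dB.
The 8 dB excess becomes 1 dB after 8:1 reduction.
That puts the output at 15 dBu; make-up adds 8 dB, giving 23 dBu.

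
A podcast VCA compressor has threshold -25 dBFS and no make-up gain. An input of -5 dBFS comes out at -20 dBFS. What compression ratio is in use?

4:1

Input overshoot = -5 − (-25) = 20 dB; output overshoot = -20 − (-25) = 5 dB.
Ratio = 20 / 5 = 4.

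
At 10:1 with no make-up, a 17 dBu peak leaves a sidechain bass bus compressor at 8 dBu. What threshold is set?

7 dBu

Input is 10 dB above T (since output overshoot × R = input overshoot: (8 − T)·10 = 17 − T gives T = 7 dBu).
Check: 7 + (17 − 7)/10 = 7 + 1 = 8 dBu. ✓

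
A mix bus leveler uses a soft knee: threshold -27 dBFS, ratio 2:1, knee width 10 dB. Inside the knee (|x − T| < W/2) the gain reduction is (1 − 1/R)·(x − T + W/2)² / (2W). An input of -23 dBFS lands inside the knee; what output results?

-25.025 dBFS

x − T + W/2 = -23 − (-27) + 5 = 9.
GR = (1 − 1/2) × 9² / 20 = 0.5 × 81 / 20 = 2.025 dB.
Output = -23 − 2.025 = -25.025 dBFS.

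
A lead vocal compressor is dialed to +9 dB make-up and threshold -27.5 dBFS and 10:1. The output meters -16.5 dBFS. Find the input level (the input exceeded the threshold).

Stripping the +9 dB make-up gives -25.5 dBFS at the gain stage.
That's 2 dB above the -27.5 dBFS threshold.
Undo the ratio: input overshoot = 2 × 10 = 20 dB, giving input = -7.5 dBFS.

-7.5 dBFS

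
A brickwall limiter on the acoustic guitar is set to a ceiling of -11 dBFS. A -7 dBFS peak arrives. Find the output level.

A brickwall limiter is an ∞:1 compressor: any input above the ceiling is clamped to -11 dBFS.

-11 dBFS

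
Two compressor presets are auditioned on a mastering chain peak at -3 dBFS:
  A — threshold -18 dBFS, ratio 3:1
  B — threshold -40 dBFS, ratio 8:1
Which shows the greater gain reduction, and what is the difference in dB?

B, by 22.375 dB

A: GR = 15 − 15/3 = 10 dB.
B: GR = 37 − 37/8 = 32.375 dB.
B applies 22.375 dB more gain reduction.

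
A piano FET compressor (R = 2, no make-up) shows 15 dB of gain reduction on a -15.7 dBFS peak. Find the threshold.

Let T be the threshold. Output overshoot = (input overshoot)/R, so -30.7 − T = (-15.7 − T)/2.
2·(-30.7 − T) = -15.7 − T → 1·T = -61.4 − (-15.7) = -45.7.
T = -45.7/1 = -45.7 dBFS.

-45.7 dBFS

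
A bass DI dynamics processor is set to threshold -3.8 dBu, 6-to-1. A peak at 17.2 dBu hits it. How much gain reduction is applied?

Overshoot = 17.2 − (-3.8) = 21 dB.
At 6:1, output sits 21/6 = 3.5 dB above threshold.
So the signal is attenuated by 21 − 3.5 = 17.5 dB.

17.5 dB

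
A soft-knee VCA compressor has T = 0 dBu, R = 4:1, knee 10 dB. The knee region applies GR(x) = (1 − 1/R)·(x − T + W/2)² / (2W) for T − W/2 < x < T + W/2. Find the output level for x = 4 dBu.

x − T + W/2 = 4 − 0 + 5 = 9.
GR = (1 − 1/4) × 9² / 20 = 0.75 × 81 / 20 = 3.0375 dB.
Output = 4 − 3.0375 = 0.9625 dBu.

0.9625 dBu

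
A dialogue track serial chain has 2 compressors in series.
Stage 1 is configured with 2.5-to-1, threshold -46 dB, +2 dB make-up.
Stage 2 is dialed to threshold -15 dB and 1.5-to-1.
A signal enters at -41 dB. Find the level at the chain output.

Stage 1: 5 dB above -46 dB, reduced 2.5:1 to 2 dB above → -44 dB; +2 dB make-up → -42 dB.
Stage 2: below threshold (-42 ≤ -15); passes unchanged; output -42 dB.

-42 dB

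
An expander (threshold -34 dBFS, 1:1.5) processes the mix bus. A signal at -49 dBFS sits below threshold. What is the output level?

-56.5 dBFS

Below threshold, a 1:1.5 expander applies gain = (1.5−1)×(T − x) of attenuation.
(1.5−1) × 15 = 7.5 dB, so output = -49 − 7.5 = -56.5 dBFS.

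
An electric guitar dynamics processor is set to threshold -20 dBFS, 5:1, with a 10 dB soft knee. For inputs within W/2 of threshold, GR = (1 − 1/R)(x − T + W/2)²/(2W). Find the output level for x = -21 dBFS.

-21.64 dBFS

x − T + W/2 = -21 − (-20) + 5 = 4.
GR = (1 − 1/5) × 4² / 20 = 0.8 × 16 / 20 = 0.64 dB.
Output = -21 − 0.64 = -21.64 dBFS.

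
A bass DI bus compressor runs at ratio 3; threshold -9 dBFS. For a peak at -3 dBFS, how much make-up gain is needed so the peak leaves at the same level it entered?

4 dB

Without make-up, output = threshold + overshoot/3 = -9 + 2 = -7 dBFS.
Gap to target: 4 dB.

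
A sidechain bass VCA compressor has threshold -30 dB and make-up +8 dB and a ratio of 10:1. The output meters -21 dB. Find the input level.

Before make-up, the level was -21 − 8 = -29 dB.
That's 1 dB above the -30 dB threshold.
Input overshoot = R × output overshoot = 10 dB → input = -30 + 10 = -20 dB.

-20 dB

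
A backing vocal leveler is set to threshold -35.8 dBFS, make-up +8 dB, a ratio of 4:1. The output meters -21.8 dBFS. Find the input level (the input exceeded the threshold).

Remove make-up: -21.8 − 8 = -29.8 dBFS.
Post-compression overshoot = -29.8 − (-35.8) = 6 dB.
Undo the ratio: input overshoot = 6 × 4 = 24 dB, giving input = -11.8 dBFS.

-11.8 dBFS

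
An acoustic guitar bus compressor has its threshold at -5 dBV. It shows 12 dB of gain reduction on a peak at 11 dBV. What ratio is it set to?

Input overshoot = 11 − (-5) = 16 dB.
Output overshoot = 16 − 12 = 4 dB.
Ratio = input overshoot / output overshoot = 16 / 4 = 4.

4:1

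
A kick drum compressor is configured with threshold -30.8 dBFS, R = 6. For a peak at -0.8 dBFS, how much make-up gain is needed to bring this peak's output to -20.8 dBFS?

The peak compresses to -30.8 + 30/6 = -25.8 dBFS.
To reach -20.8 dBFS requires -20.8 − (-25.8) = 5 dB of make-up.

5 dB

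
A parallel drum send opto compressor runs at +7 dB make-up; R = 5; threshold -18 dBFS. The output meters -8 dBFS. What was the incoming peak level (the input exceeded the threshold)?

-3 dBFS

Before make-up, the level was -8 − 7 = -15 dBFS.
That's 3 dB above the -18 dBFS threshold.
Input overshoot = R × output overshoot = 15 dB → input = -18 + 15 = -3 dBFS.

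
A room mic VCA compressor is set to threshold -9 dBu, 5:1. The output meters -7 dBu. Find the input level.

Post-compression overshoot = -7 − (-9) = 2 dB.
Input overshoot = R × output overshoot = 10 dB → input = -9 + 10 = 1 dBu.

1 dBu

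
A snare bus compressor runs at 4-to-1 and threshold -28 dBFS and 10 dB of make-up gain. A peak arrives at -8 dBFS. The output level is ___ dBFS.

-13 dBFS

-8 dBFS sits 20 dB over threshold.
The 20 dB excess becomes 5 dB after 4:1 reduction.
Output = -28 + 5 = -23 dBFS; make-up adds 10 dB, giving -13 dBFS.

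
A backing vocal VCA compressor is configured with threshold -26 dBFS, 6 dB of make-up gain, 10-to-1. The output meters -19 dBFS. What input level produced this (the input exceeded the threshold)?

-16 dBFS

Remove make-up: -19 − 6 = -25 dBFS.
That's 1 dB above the -26 dBFS threshold.
Input overshoot = R × output overshoot = 10 dB → input = -26 + 10 = -16 dBFS.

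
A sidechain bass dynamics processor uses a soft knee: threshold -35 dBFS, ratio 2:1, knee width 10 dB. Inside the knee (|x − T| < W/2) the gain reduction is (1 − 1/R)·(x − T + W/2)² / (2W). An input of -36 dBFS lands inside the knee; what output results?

-36.4 dBFS

x − T + W/2 = -36 − (-35) + 5 = 4.
GR = (1 − 1/2) × 4² / 20 = 0.5 × 16 / 20 = 0.4 dB.
Output = -36 − 0.4 = -36.4 dBFS.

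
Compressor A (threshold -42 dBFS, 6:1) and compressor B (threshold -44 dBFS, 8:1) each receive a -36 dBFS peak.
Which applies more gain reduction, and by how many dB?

B, by 2 dB

A: overshoot 6 dB → output overshoot 1 dB → GR 5 dB.
B: overshoot 8 dB → output overshoot 1 dB → GR 7 dB.
B reduces 2 dB more.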